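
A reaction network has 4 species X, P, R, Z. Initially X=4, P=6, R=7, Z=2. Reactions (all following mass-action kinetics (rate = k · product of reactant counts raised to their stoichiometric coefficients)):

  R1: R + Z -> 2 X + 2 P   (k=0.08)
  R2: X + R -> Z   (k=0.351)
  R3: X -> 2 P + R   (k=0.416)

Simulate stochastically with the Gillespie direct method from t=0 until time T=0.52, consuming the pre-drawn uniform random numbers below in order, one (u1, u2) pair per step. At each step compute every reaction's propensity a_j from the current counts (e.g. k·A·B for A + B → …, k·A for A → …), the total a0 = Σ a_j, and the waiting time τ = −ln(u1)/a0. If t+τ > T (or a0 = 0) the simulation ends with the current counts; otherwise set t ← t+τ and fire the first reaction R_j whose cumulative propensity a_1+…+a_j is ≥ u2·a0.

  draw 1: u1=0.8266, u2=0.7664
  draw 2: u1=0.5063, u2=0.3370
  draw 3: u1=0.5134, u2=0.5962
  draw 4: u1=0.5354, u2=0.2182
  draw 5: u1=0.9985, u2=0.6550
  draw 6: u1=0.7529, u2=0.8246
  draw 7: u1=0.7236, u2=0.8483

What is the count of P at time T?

P at T = 10

t=0.000: X=4 P=6 R=7 Z=2
Draw 1: a1=1.120, a2=9.828, a3=1.664, a0=12.612; τ=−ln(0.8266)/12.612=0.015 → t=0.015; u2·a0=0.7664·12.612=9.666; a1=1.120 < 9.666 ≤ a1+a2=10.948 → R2 fires; X=3 P=6 R=6 Z=3
Draw 2: a1=1.440, a2=6.318, a3=1.248, a0=9.006; τ=−ln(0.5063)/9.006=0.076 → t=0.091; u2·a0=0.3370·9.006=3.035; a1=1.440 < 3.035 ≤ a1+a2=7.758 → R2 fires; X=2 P=6 R=5 Z=4
Draw 3: a1=1.600, a2=3.510, a3=0.832, a0=5.942; τ=−ln(0.5134)/5.942=0.112 → t=0.203; u2·a0=0.5962·5.942=3.543; a1=1.600 < 3.543 ≤ a1+a2=5.110 → R2 fires; X=1 P=6 R=4 Z=5
Draw 4: a1=1.600, a2=1.404, a3=0.416, a0=3.420; τ=−ln(0.5354)/3.420=0.183 → t=0.386; u2·a0=0.2182·3.420=0.746 ≤ a1=1.600 → R1 fires; X=3 P=8 R=3 Z=4
Draw 5: a1=0.960, a2=3.159, a3=1.248, a0=5.367; τ=−ln(0.9985)/5.367=0.000 → t=0.386; u2·a0=0.6550·5.367=3.515; a1=0.960 < 3.515 ≤ a1+a2=4.119 → R2 fires; X=2 P=8 R=2 Z=5
Draw 6: a1=0.800, a2=1.404, a3=0.832, a0=3.036; τ=−ln(0.7529)/3.036=0.093 → t=0.479; u2·a0=0.8246·3.036=2.503; a1+a2=2.204 < 2.503 ≤ a1+…+a3=3.036 → R3 fires; X=1 P=10 R=3 Z=5
Draw 7: a1=1.200, a2=1.053, a3=0.416, a0=2.669; τ=−ln(0.7236)/2.669=0.121 → t=0.601 > T=0.52: stop.
Read off P at T=0.52: 10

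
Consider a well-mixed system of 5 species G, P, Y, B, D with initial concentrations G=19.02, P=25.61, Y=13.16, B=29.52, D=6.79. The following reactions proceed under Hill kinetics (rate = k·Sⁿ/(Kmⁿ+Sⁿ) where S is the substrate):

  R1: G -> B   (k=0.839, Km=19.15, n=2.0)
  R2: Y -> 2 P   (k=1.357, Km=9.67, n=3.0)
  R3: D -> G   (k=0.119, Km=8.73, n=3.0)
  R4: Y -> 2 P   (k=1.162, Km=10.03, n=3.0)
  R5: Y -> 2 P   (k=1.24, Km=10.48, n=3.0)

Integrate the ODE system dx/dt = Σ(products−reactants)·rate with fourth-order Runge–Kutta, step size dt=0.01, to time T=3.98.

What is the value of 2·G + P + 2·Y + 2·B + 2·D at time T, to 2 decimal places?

Value at T = 162.59

Check how each reaction changes W = 2·G + P + 2·Y + 2·B + 2·D (weight of products minus weight of reactants):
R1: G -> B: (2·1) − (2·1) = 2 − 2 = 0
R2: Y -> 2 P: (1·2) − (2·1) = 2 − 2 = 0
R3: D -> G: (2·1) − (2·1) = 2 − 2 = 0
R4: Y -> 2 P: (1·2) − (2·1) = 2 − 2 = 0
R5: Y -> 2 P: (1·2) − (2·1) = 2 − 2 = 0
Every reaction leaves W unchanged, so W is conserved and no simulation is needed: W(T) = W(0) = 2·19.02 + 25.61 + 2·13.16 + 2·29.52 + 2·6.79 = 162.59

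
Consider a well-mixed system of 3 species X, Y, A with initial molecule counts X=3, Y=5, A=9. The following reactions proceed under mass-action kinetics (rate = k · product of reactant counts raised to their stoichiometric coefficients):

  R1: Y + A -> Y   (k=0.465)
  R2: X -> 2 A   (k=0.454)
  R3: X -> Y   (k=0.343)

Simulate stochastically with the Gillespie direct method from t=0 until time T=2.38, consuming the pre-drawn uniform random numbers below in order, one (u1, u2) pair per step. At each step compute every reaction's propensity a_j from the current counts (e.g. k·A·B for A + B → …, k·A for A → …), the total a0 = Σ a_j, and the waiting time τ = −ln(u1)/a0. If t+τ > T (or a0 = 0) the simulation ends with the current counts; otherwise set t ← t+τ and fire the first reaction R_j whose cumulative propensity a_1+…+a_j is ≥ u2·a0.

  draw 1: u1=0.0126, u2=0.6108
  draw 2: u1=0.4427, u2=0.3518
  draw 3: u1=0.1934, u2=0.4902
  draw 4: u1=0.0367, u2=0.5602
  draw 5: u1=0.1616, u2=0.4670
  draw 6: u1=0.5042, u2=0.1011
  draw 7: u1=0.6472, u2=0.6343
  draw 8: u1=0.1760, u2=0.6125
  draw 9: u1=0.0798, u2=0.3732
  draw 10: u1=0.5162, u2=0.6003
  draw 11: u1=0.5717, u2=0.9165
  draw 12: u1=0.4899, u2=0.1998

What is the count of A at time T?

A at T = 0

t=0.000: X=3 Y=5 A=9
Draw 1: a1=20.925, a2=1.362, a3=1.029, a0=23.316; τ=−ln(0.0126)/23.316=0.188 → t=0.188; u2·a0=0.6108·23.316=14.241 ≤ a1=20.925 → R1 fires; X=3 Y=5 A=8
Draw 2: a1=18.600, a2=1.362, a3=1.029, a0=20.991; τ=−ln(0.4427)/20.991=0.039 → t=0.226; u2·a0=0.3518·20.991=7.385 ≤ a1=18.600 → R1 fires; X=3 Y=5 A=7
Draw 3: a1=16.275, a2=1.362, a3=1.029, a0=18.666; τ=−ln(0.1934)/18.666=0.088 → t=0.314; u2·a0=0.4902·18.666=9.150 ≤ a1=16.275 → R1 fires; X=3 Y=5 A=6
Draw 4: a1=13.950, a2=1.362, a3=1.029, a0=16.341; τ=−ln(0.0367)/16.341=0.202 → t=0.517; u2·a0=0.5602·16.341=9.154 ≤ a1=13.950 → R1 fires; X=3 Y=5 A=5
Draw 5: a1=11.625, a2=1.362, a3=1.029, a0=14.016; τ=−ln(0.1616)/14.016=0.130 → t=0.647; u2·a0=0.4670·14.016=6.545 ≤ a1=11.625 → R1 fires; X=3 Y=5 A=4
Draw 6: a1=9.300, a2=1.362, a3=1.029, a0=11.691; τ=−ln(0.5042)/11.691=0.059 → t=0.705; u2·a0=0.1011·11.691=1.182 ≤ a1=9.300 → R1 fires; X=3 Y=5 A=3
Draw 7: a1=6.975, a2=1.362, a3=1.029, a0=9.366; τ=−ln(0.6472)/9.366=0.046 → t=0.752; u2·a0=0.6343·9.366=5.941 ≤ a1=6.975 → R1 fires; X=3 Y=5 A=2
Draw 8: a1=4.650, a2=1.362, a3=1.029, a0=7.041; τ=−ln(0.1760)/7.041=0.247 → t=0.998; u2·a0=0.6125·7.041=4.313 ≤ a1=4.650 → R1 fires; X=3 Y=5 A=1
Draw 9: a1=2.325, a2=1.362, a3=1.029, a0=4.716; τ=−ln(0.0798)/4.716=0.536 → t=1.535; u2·a0=0.3732·4.716=1.760 ≤ a1=2.325 → R1 fires; X=3 Y=5 A=0
Draw 10: a1=0.000, a2=1.362, a3=1.029, a0=2.391; τ=−ln(0.5162)/2.391=0.277 → t=1.811; u2·a0=0.6003·2.391=1.435; a1+a2=1.362 < 1.435 ≤ a1+…+a3=2.391 → R3 fires; X=2 Y=6 A=0
Draw 11: a1=0.000, a2=0.908, a3=0.686, a0=1.594; τ=−ln(0.5717)/1.594=0.351 → t=2.162; u2·a0=0.9165·1.594=1.461; a1+a2=0.908 < 1.461 ≤ a1+…+a3=1.594 → R3 fires; X=1 Y=7 A=0
Draw 12: a1=0.000, a2=0.454, a3=0.343, a0=0.797; τ=−ln(0.4899)/0.797=0.895 → t=3.057 > T=2.38: stop.
Read off A at T=2.38: 0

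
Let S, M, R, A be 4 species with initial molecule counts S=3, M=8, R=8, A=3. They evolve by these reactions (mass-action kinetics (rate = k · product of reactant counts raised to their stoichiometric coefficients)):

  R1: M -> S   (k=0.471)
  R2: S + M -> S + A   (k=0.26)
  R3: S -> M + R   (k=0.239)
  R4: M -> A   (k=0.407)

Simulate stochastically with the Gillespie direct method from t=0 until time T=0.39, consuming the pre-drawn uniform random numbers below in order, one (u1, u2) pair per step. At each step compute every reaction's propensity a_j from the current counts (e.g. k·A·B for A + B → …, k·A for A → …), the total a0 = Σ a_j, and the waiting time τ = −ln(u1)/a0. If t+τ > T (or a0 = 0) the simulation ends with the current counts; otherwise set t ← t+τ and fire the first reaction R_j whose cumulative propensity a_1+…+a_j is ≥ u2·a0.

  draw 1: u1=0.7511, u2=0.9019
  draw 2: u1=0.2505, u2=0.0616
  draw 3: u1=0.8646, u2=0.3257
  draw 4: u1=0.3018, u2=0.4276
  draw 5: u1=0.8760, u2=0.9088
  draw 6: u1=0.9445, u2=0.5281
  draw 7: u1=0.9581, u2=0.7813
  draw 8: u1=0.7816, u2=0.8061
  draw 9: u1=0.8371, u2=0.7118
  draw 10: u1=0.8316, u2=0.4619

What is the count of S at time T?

S at T = 2

t=0.000: S=3 M=8 R=8 A=3
Draw 1: a1=3.768, a2=6.240, a3=0.717, a4=3.256, a0=13.981; τ=−ln(0.7511)/13.981=0.020 → t=0.020; u2·a0=0.9019·13.981=12.609; a1+…+a3=10.725 < 12.609 ≤ a1+…+a4=13.981 → R4 fires; S=3 M=7 R=8 A=4
Draw 2: a1=3.297, a2=5.460, a3=0.717, a4=2.849, a0=12.323; τ=−ln(0.2505)/12.323=0.112 → t=0.133; u2·a0=0.0616·12.323=0.759 ≤ a1=3.297 → R1 fires; S=4 M=6 R=8 A=4
Draw 3: a1=2.826, a2=6.240, a3=0.956, a4=2.442, a0=12.464; τ=−ln(0.8646)/12.464=0.012 → t=0.144; u2·a0=0.3257·12.464=4.060; a1=2.826 < 4.060 ≤ a1+a2=9.066 → R2 fires; S=4 M=5 R=8 A=5
Draw 4: a1=2.355, a2=5.200, a3=0.956, a4=2.035, a0=10.546; τ=−ln(0.3018)/10.546=0.114 → t=0.258; u2·a0=0.4276·10.546=4.509; a1=2.355 < 4.509 ≤ a1+a2=7.555 → R2 fires; S=4 M=4 R=8 A=6
Draw 5: a1=1.884, a2=4.160, a3=0.956, a4=1.628, a0=8.628; τ=−ln(0.8760)/8.628=0.015 → t=0.273; u2·a0=0.9088·8.628=7.841; a1+…+a3=7.000 < 7.841 ≤ a1+…+a4=8.628 → R4 fires; S=4 M=3 R=8 A=7
Draw 6: a1=1.413, a2=3.120, a3=0.956, a4=1.221, a0=6.710; τ=−ln(0.9445)/6.710=0.009 → t=0.282; u2·a0=0.5281·6.710=3.544; a1=1.413 < 3.544 ≤ a1+a2=4.533 → R2 fires; S=4 M=2 R=8 A=8
Draw 7: a1=0.942, a2=2.080, a3=0.956, a4=0.814, a0=4.792; τ=−ln(0.9581)/4.792=0.009 → t=0.291; u2·a0=0.7813·4.792=3.744; a1+a2=3.022 < 3.744 ≤ a1+…+a3=3.978 → R3 fires; S=3 M=3 R=9 A=8
Draw 8: a1=1.413, a2=2.340, a3=0.717, a4=1.221, a0=5.691; τ=−ln(0.7816)/5.691=0.043 → t=0.334; u2·a0=0.8061·5.691=4.588; a1+…+a3=4.470 < 4.588 ≤ a1+…+a4=5.691 → R4 fires; S=3 M=2 R=9 A=9
Draw 9: a1=0.942, a2=1.560, a3=0.717, a4=0.814, a0=4.033; τ=−ln(0.8371)/4.033=0.044 → t=0.378; u2·a0=0.7118·4.033=2.871; a1+a2=2.502 < 2.871 ≤ a1+…+a3=3.219 → R3 fires; S=2 M=3 R=10 A=9
Draw 10: a1=1.413, a2=1.560, a3=0.478, a4=1.221, a0=4.672; τ=−ln(0.8316)/4.672=0.039 → t=0.418 > T=0.39: stop.
Read off S at T=0.39: 2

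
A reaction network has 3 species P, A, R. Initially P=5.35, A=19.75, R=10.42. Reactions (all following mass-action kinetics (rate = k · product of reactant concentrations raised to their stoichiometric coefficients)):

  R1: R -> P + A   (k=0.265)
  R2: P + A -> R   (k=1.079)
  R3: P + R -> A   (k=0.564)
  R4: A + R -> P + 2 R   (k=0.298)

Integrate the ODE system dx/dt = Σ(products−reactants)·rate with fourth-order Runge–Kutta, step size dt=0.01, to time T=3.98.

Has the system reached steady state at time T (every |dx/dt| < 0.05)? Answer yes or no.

Steady state at T: yes

RK4 with dt=0.01: 398 steps to T=3.98. Trajectory (selected grid times):
t=0.00: P=5.35 A=19.75 R=10.42
t=0.44: P=2.13 A=4.19 R=25.98
t=0.88: P=1.88 A=3.58 R=26.59
t=1.33: P=1.86 A=3.52 R=26.65
t=1.77: P=1.86 A=3.52 R=26.65
t=2.21: P=1.86 A=3.52 R=26.65
t=2.65: P=1.86 A=3.52 R=26.65
t=3.10: P=1.86 A=3.52 R=26.65
t=3.54: P=1.86 A=3.52 R=26.65
t=3.98: P=1.86 A=3.52 R=26.65
Rates at T: R1=7.0624, R2=7.0624, R3=27.9521, R4=27.9521
dx/dt at T (Σ net stoichiometry × rate): P=-0.0000, A=-0.0000, R=+0.0000
Largest |dx/dt| is |-0.0000| (A) < 0.05 → steady.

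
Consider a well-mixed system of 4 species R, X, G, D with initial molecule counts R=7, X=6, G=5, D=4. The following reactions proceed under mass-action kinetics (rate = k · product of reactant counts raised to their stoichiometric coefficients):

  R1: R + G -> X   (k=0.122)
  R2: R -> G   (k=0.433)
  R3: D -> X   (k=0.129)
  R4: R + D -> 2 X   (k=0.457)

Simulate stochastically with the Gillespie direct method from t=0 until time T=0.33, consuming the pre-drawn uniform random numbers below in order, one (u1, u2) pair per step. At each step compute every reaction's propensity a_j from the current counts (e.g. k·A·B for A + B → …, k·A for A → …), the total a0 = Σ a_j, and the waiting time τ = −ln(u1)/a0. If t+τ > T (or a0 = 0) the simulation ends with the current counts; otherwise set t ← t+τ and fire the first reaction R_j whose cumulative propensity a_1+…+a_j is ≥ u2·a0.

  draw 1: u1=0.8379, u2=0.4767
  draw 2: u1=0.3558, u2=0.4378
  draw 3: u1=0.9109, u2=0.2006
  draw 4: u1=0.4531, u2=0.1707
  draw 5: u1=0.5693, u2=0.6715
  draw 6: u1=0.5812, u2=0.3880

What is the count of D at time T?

D at T = 1

t=0.000: R=7 X=6 G=5 D=4
Draw 1: a1=4.270, a2=3.031, a3=0.516, a4=12.796, a0=20.613; τ=−ln(0.8379)/20.613=0.009 → t=0.009; u2·a0=0.4767·20.613=9.826; a1+…+a3=7.817 < 9.826 ≤ a1+…+a4=20.613 → R4 fires; R=6 X=8 G=5 D=3
Draw 2: a1=3.660, a2=2.598, a3=0.387, a4=8.226, a0=14.871; τ=−ln(0.3558)/14.871=0.069 → t=0.078; u2·a0=0.4378·14.871=6.511; a1+a2=6.258 < 6.511 ≤ a1+…+a3=6.645 → R3 fires; R=6 X=9 G=5 D=2
Draw 3: a1=3.660, a2=2.598, a3=0.258, a4=5.484, a0=12.000; τ=−ln(0.9109)/12.000=0.008 → t=0.086; u2·a0=0.2006·12.000=2.407 ≤ a1=3.660 → R1 fires; R=5 X=10 G=4 D=2
Draw 4: a1=2.440, a2=2.165, a3=0.258, a4=4.570, a0=9.433; τ=−ln(0.4531)/9.433=0.084 → t=0.170; u2·a0=0.1707·9.433=1.610 ≤ a1=2.440 → R1 fires; R=4 X=11 G=3 D=2
Draw 5: a1=1.464, a2=1.732, a3=0.258, a4=3.656, a0=7.110; τ=−ln(0.5693)/7.110=0.079 → t=0.249; u2·a0=0.6715·7.110=4.774; a1+…+a3=3.454 < 4.774 ≤ a1+…+a4=7.110 → R4 fires; R=3 X=13 G=3 D=1
Draw 6: a1=1.098, a2=1.299, a3=0.129, a4=1.371, a0=3.897; τ=−ln(0.5812)/3.897=0.139 → t=0.388 > T=0.33: stop.
Read off D at T=0.33: 1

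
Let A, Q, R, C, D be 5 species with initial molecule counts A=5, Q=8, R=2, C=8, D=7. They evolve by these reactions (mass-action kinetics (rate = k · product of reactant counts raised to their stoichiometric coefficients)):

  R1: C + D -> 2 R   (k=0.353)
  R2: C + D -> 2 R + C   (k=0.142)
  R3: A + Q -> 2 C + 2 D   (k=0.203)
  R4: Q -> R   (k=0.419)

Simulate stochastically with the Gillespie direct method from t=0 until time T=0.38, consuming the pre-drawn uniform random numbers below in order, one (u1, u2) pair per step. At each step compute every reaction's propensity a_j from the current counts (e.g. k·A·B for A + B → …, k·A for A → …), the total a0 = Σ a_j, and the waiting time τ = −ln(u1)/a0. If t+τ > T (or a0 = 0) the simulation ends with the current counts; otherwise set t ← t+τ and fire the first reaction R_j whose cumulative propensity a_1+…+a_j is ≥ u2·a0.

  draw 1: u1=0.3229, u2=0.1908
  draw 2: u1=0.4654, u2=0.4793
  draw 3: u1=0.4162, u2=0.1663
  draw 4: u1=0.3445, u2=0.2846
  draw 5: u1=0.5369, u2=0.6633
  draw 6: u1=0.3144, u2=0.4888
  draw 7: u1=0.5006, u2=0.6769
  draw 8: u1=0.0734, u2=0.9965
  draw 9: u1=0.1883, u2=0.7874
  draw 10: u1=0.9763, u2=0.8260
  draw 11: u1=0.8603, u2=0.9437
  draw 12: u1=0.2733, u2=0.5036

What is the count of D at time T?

D at T = 9

t=0.000: A=5 Q=8 R=2 C=8 D=7
Draw 1: a1=19.768, a2=7.952, a3=8.120, a4=3.352, a0=39.192; τ=−ln(0.3229)/39.192=0.029 → t=0.029; u2·a0=0.1908·39.192=7.478 ≤ a1=19.768 → R1 fires; A=5 Q=8 R=4 C=7 D=6
Draw 2: a1=14.826, a2=5.964, a3=8.120, a4=3.352, a0=32.262; τ=−ln(0.4654)/32.262=0.024 → t=0.053; u2·a0=0.4793·32.262=15.463; a1=14.826 < 15.463 ≤ a1+a2=20.790 → R2 fires; A=5 Q=8 R=6 C=7 D=5
Draw 3: a1=12.355, a2=4.970, a3=8.120, a4=3.352, a0=28.797; τ=−ln(0.4162)/28.797=0.030 → t=0.083; u2·a0=0.1663·28.797=4.789 ≤ a1=12.355 → R1 fires; A=5 Q=8 R=8 C=6 D=4
Draw 4: a1=8.472, a2=3.408, a3=8.120, a4=3.352, a0=23.352; τ=−ln(0.3445)/23.352=0.046 → t=0.129; u2·a0=0.2846·23.352=6.646 ≤ a1=8.472 → R1 fires; A=5 Q=8 R=10 C=5 D=3
Draw 5: a1=5.295, a2=2.130, a3=8.120, a4=3.352, a0=18.897; τ=−ln(0.5369)/18.897=0.033 → t=0.162; u2·a0=0.6633·18.897=12.534; a1+a2=7.425 < 12.534 ≤ a1+…+a3=15.545 → R3 fires; A=4 Q=7 R=10 C=7 D=5
Draw 6: a1=12.355, a2=4.970, a3=5.684, a4=2.933, a0=25.942; τ=−ln(0.3144)/25.942=0.045 → t=0.206; u2·a0=0.4888·25.942=12.680; a1=12.355 < 12.680 ≤ a1+a2=17.325 → R2 fires; A=4 Q=7 R=12 C=7 D=4
Draw 7: a1=9.884, a2=3.976, a3=5.684, a4=2.933, a0=22.477; τ=−ln(0.5006)/22.477=0.031 → t=0.237; u2·a0=0.6769·22.477=15.215; a1+a2=13.860 < 15.215 ≤ a1+…+a3=19.544 → R3 fires; A=3 Q=6 R=12 C=9 D=6
Draw 8: a1=19.062, a2=7.668, a3=3.654, a4=2.514, a0=32.898; τ=−ln(0.0734)/32.898=0.079 → t=0.316; u2·a0=0.9965·32.898=32.783; a1+…+a3=30.384 < 32.783 ≤ a1+…+a4=32.898 → R4 fires; A=3 Q=5 R=13 C=9 D=6
Draw 9: a1=19.062, a2=7.668, a3=3.045, a4=2.095, a0=31.870; τ=−ln(0.1883)/31.870=0.052 → t=0.369; u2·a0=0.7874·31.870=25.094; a1=19.062 < 25.094 ≤ a1+a2=26.730 → R2 fires; A=3 Q=5 R=15 C=9 D=5
Draw 10: a1=15.885, a2=6.390, a3=3.045, a4=2.095, a0=27.415; τ=−ln(0.9763)/27.415=0.001 → t=0.370; u2·a0=0.8260·27.415=22.645; a1+a2=22.275 < 22.645 ≤ a1+…+a3=25.320 → R3 fires; A=2 Q=4 R=15 C=11 D=7
Draw 11: a1=27.181, a2=10.934, a3=1.624, a4=1.676, a0=41.415; τ=−ln(0.8603)/41.415=0.004 → t=0.373; u2·a0=0.9437·41.415=39.083; a1+a2=38.115 < 39.083 ≤ a1+…+a3=39.739 → R3 fires; A=1 Q=3 R=15 C=13 D=9
Draw 12: a1=41.301, a2=16.614, a3=0.609, a4=1.257, a0=59.781; τ=−ln(0.2733)/59.781=0.022 → t=0.395 > T=0.38: stop.
Read off D at T=0.38: 9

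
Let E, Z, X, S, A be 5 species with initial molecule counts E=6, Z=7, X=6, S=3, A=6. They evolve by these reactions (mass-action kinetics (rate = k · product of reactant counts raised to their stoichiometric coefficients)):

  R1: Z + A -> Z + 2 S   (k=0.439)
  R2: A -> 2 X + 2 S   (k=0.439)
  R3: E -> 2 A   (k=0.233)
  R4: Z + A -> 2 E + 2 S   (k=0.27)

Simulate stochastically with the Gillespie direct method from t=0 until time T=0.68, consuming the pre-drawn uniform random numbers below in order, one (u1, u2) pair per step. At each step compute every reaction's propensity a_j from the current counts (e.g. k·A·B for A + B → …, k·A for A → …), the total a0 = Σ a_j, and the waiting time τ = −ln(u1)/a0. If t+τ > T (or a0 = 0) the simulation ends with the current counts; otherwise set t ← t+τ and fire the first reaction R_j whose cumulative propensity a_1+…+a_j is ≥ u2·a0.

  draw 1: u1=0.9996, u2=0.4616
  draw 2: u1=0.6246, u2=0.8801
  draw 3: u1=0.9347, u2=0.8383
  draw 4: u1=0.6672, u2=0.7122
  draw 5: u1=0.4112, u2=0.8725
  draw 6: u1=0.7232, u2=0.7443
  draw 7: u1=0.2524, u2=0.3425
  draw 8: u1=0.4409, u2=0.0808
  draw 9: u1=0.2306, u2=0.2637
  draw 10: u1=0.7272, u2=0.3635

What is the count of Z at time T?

Z at T = 3

t=0.000: E=6 Z=7 X=6 S=3 A=6
Draw 1: a1=18.438, a2=2.634, a3=1.398, a4=11.340, a0=33.810; τ=−ln(0.9996)/33.810=0.000 → t=0.000; u2·a0=0.4616·33.810=15.607 ≤ a1=18.438 → R1 fires; E=6 Z=7 X=6 S=5 A=5
Draw 2: a1=15.365, a2=2.195, a3=1.398, a4=9.450, a0=28.408; τ=−ln(0.6246)/28.408=0.017 → t=0.017; u2·a0=0.8801·28.408=25.002; a1+…+a3=18.958 < 25.002 ≤ a1+…+a4=28.408 → R4 fires; E=8 Z=6 X=6 S=7 A=4
Draw 3: a1=10.536, a2=1.756, a3=1.864, a4=6.480, a0=20.636; τ=−ln(0.9347)/20.636=0.003 → t=0.020; u2·a0=0.8383·20.636=17.299; a1+…+a3=14.156 < 17.299 ≤ a1+…+a4=20.636 → R4 fires; E=10 Z=5 X=6 S=9 A=3
Draw 4: a1=6.585, a2=1.317, a3=2.330, a4=4.050, a0=14.282; τ=−ln(0.6672)/14.282=0.028 → t=0.048; u2·a0=0.7122·14.282=10.172; a1+a2=7.902 < 10.172 ≤ a1+…+a3=10.232 → R3 fires; E=9 Z=5 X=6 S=9 A=5
Draw 5: a1=10.975, a2=2.195, a3=2.097, a4=6.750, a0=22.017; τ=−ln(0.4112)/22.017=0.040 → t=0.089; u2·a0=0.8725·22.017=19.210; a1+…+a3=15.267 < 19.210 ≤ a1+…+a4=22.017 → R4 fires; E=11 Z=4 X=6 S=11 A=4
Draw 6: a1=7.024, a2=1.756, a3=2.563, a4=4.320, a0=15.663; τ=−ln(0.7232)/15.663=0.021 → t=0.109; u2·a0=0.7443·15.663=11.658; a1+…+a3=11.343 < 11.658 ≤ a1+…+a4=15.663 → R4 fires; E=13 Z=3 X=6 S=13 A=3
Draw 7: a1=3.951, a2=1.317, a3=3.029, a4=2.430, a0=10.727; τ=−ln(0.2524)/10.727=0.128 → t=0.238; u2·a0=0.3425·10.727=3.674 ≤ a1=3.951 → R1 fires; E=13 Z=3 X=6 S=15 A=2
Draw 8: a1=2.634, a2=0.878, a3=3.029, a4=1.620, a0=8.161; τ=−ln(0.4409)/8.161=0.100 → t=0.338; u2·a0=0.0808·8.161=0.659 ≤ a1=2.634 → R1 fires; E=13 Z=3 X=6 S=17 A=1
Draw 9: a1=1.317, a2=0.439, a3=3.029, a4=0.810, a0=5.595; τ=−ln(0.2306)/5.595=0.262 → t=0.600; u2·a0=0.2637·5.595=1.475; a1=1.317 < 1.475 ≤ a1+a2=1.756 → R2 fires; E=13 Z=3 X=8 S=19 A=0
Draw 10: a1=0.000, a2=0.000, a3=3.029, a4=0.000, a0=3.029; τ=−ln(0.7272)/3.029=0.105 → t=0.705 > T=0.68: stop.
Read off Z at T=0.68: 3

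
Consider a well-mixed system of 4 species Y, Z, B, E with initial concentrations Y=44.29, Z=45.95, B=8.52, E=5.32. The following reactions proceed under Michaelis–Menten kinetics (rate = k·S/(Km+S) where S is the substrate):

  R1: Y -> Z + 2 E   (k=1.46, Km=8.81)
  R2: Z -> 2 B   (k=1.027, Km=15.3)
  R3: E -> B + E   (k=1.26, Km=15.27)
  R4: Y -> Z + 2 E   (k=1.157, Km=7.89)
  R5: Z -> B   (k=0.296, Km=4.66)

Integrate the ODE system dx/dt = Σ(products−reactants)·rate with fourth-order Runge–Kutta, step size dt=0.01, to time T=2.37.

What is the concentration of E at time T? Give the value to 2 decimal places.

RK4 with dt=0.01: 237 steps to T=2.37. Trajectory (selected grid times):
t=0.00: Y=44.29 Z=45.95 B=8.52 E=5.32
t=0.26: Y=43.72 Z=46.25 B=9.08 E=6.46
t=0.53: Y=43.13 Z=46.56 B=9.68 E=7.65
t=0.79: Y=42.56 Z=46.86 B=10.27 E=8.78
t=1.05: Y=41.99 Z=47.16 B=10.86 E=9.92
t=1.32: Y=41.40 Z=47.46 B=11.49 E=11.10
t=1.58: Y=40.84 Z=47.75 B=12.11 E=12.23
t=1.84: Y=40.27 Z=48.05 B=12.73 E=13.35
t=2.11: Y=39.69 Z=48.35 B=13.39 E=14.52
t=2.37: Y=39.13 Z=48.63 B=14.03 E=15.64
Read off E at T=2.37: 15.64

E at T = 15.64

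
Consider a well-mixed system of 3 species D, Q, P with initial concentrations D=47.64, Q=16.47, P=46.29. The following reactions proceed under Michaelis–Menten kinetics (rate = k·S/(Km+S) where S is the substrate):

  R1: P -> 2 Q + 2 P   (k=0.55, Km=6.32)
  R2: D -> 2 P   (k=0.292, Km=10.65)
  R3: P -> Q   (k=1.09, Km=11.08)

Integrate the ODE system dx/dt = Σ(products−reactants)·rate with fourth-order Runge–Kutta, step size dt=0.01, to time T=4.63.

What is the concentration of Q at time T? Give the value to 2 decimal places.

RK4 with dt=0.01: 463 steps to T=4.63. Trajectory (selected grid times):
t=0.00: D=47.64 Q=16.47 P=46.29
t=0.51: D=47.52 Q=17.41 P=46.33
t=1.03: D=47.39 Q=18.37 P=46.37
t=1.54: D=47.27 Q=19.32 P=46.42
t=2.06: D=47.15 Q=20.28 P=46.46
t=2.57: D=47.03 Q=21.22 P=46.50
t=3.09: D=46.90 Q=22.18 P=46.54
t=3.60: D=46.78 Q=23.12 P=46.58
t=4.12: D=46.66 Q=24.09 P=46.62
t=4.63: D=46.54 Q=25.03 P=46.66
Read off Q at T=4.63: 25.03

Q at T = 25.03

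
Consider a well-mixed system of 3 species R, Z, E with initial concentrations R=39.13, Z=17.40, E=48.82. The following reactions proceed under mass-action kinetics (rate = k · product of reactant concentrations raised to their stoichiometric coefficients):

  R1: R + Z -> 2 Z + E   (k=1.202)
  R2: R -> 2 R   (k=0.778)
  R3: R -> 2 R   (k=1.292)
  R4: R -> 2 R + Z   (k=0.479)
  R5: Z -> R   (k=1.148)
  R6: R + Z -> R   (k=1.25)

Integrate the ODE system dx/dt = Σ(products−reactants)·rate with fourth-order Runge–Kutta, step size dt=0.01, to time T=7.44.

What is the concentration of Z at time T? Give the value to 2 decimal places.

RK4 with dt=0.01: 744 steps to T=7.44. Trajectory (selected grid times):
t=0.00: R=39.13 Z=17.40 E=48.82
t=0.83: R=1.34 Z=6.45 E=105.30
t=1.65: R=2.08 Z=2.78 E=112.02
t=2.48: R=4.32 Z=1.73 E=118.19
t=3.31: R=7.90 Z=2.01 E=129.34
t=4.13: R=8.69 Z=2.48 E=148.66
t=4.96: R=7.79 Z=2.52 E=169.38
t=5.79: R=7.49 Z=2.43 E=188.08
t=6.61: R=7.60 Z=2.40 E=205.99
t=7.44: R=7.69 Z=2.42 E=224.39
Read off Z at T=7.44: 2.42

Z at T = 2.42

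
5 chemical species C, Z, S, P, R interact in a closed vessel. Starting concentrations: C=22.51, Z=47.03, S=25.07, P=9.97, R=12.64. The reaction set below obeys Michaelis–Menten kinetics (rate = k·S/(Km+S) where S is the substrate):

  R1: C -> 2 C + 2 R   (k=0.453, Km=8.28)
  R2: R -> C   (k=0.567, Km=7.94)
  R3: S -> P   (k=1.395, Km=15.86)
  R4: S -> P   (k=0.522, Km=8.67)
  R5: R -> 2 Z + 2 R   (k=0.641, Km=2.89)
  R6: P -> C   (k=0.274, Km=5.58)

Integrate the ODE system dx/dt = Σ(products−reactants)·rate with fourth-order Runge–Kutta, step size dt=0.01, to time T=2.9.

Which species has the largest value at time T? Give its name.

RK4 with dt=0.01: 290 steps to T=2.9. Trajectory (selected grid times):
t=0.00: C=22.51 Z=47.03 S=25.07 P=9.97 R=12.64
t=0.32: C=22.78 Z=47.36 S=24.67 P=10.31 R=12.91
t=0.64: C=23.06 Z=47.70 S=24.28 P=10.65 R=13.18
t=0.97: C=23.35 Z=48.05 S=23.88 P=10.99 R=13.45
t=1.29: C=23.63 Z=48.39 S=23.49 P=11.32 R=13.72
t=1.61: C=23.91 Z=48.73 S=23.10 P=11.65 R=13.99
t=1.93: C=24.19 Z=49.07 S=22.71 P=11.98 R=14.26
t=2.26: C=24.49 Z=49.42 S=22.32 P=12.31 R=14.54
t=2.58: C=24.77 Z=49.76 S=21.94 P=12.63 R=14.81
t=2.90: C=25.06 Z=50.11 S=21.56 P=12.94 R=15.08
At T=2.9: C=25.06 Z=50.11 S=21.56 P=12.94 R=15.08; the largest is Z.

Dominant species at T: Z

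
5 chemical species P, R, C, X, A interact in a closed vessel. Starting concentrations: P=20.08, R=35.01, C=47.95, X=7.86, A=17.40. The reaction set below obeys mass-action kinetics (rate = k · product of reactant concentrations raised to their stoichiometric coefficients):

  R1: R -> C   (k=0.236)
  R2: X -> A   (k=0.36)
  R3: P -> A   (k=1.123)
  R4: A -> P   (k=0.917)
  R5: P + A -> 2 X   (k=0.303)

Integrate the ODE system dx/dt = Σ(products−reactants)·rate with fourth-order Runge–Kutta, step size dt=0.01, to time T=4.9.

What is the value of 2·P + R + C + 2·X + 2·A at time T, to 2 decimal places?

Check how each reaction changes W = 2·P + R + C + 2·X + 2·A (weight of products minus weight of reactants):
R1: R -> C: (1·1) − (1·1) = 1 − 1 = 0
R2: X -> A: (2·1) − (2·1) = 2 − 2 = 0
R3: P -> A: (2·1) − (2·1) = 2 − 2 = 0
R4: A -> P: (2·1) − (2·1) = 2 − 2 = 0
R5: P + A -> 2 X: (2·2) − (2·1 + 2·1) = 4 − 4 = 0
Every reaction leaves W unchanged, so W is conserved and no simulation is needed: W(T) = W(0) = 2·20.08 + 35.01 + 47.95 + 2·7.86 + 2·17.40 = 173.64

Value at T = 173.64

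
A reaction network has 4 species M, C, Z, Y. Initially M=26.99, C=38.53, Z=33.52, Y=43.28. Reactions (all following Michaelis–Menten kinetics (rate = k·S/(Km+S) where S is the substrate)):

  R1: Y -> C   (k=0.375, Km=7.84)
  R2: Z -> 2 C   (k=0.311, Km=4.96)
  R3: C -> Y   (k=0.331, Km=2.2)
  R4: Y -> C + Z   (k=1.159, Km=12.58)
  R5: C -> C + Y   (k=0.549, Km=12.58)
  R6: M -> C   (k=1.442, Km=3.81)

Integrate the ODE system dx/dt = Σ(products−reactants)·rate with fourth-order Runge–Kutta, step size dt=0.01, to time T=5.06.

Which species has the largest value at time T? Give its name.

Dominant species at T: C

RK4 with dt=0.01: 506 steps to T=5.06. Trajectory (selected grid times):
t=0.00: M=26.99 C=38.53 Z=33.52 Y=43.28
t=0.56: M=26.28 C=40.04 Z=33.87 Y=43.01
t=1.12: M=25.58 C=41.56 Z=34.22 Y=42.74
t=1.69: M=24.87 C=43.09 Z=34.58 Y=42.47
t=2.25: M=24.17 C=44.60 Z=34.92 Y=42.21
t=2.81: M=23.47 C=46.10 Z=35.27 Y=41.95
t=3.37: M=22.78 C=47.60 Z=35.62 Y=41.69
t=3.94: M=22.07 C=49.12 Z=35.97 Y=41.43
t=4.50: M=21.39 C=50.61 Z=36.31 Y=41.18
t=5.06: M=20.70 C=52.09 Z=36.66 Y=40.93
At T=5.06: M=20.70 C=52.09 Z=36.66 Y=40.93; the largest is C.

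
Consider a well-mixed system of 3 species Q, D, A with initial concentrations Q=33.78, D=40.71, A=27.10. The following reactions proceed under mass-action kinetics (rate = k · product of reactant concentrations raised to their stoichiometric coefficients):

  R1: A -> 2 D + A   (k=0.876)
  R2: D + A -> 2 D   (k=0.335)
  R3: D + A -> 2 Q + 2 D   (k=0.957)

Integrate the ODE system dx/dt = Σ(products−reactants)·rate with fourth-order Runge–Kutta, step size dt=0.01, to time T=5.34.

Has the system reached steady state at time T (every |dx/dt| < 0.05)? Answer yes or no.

RK4 with dt=0.01: 534 steps to T=5.34. Trajectory (selected grid times):
t=0.00: Q=33.78 D=40.71 A=27.10
t=0.59: Q=73.93 D=68.50 A=0.00
t=1.19: Q=73.93 D=68.50 A=0.00
t=1.78: Q=73.93 D=68.50 A=0.00
t=2.37: Q=73.93 D=68.50 A=0.00
t=2.97: Q=73.93 D=68.50 A=0.00
t=3.56: Q=73.93 D=68.50 A=0.00
t=4.15: Q=73.93 D=68.50 A=0.00
t=4.75: Q=73.93 D=68.50 A=0.00
t=5.34: Q=73.93 D=68.50 A=0.00
Rates at T: R1=0.0000, R2=0.0000, R3=0.0000
dx/dt at T (Σ net stoichiometry × rate): Q=+0.0000, D=+0.0000, A=-0.0000
Largest |dx/dt| is |+0.0000| (Q) < 0.05 → steady.

Steady state at T: yes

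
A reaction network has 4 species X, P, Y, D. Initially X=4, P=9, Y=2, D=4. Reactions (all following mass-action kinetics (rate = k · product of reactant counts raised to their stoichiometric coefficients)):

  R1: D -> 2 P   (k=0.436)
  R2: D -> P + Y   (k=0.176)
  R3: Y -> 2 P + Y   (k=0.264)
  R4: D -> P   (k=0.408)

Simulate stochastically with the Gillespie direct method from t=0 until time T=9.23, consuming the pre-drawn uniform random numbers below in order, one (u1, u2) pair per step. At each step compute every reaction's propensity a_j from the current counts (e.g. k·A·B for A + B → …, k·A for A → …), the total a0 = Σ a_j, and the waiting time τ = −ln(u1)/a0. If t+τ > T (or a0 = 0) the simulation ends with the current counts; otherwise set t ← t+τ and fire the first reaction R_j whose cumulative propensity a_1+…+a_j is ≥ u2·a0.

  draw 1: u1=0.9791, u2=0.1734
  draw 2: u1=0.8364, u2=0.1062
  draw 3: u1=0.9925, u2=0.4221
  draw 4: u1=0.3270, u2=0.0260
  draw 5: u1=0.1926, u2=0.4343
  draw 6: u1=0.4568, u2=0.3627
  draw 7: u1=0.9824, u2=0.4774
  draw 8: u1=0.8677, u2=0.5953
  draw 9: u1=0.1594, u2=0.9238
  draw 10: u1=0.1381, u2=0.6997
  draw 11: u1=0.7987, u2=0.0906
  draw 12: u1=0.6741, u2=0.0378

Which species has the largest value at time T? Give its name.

t=0.000: X=4 P=9 Y=2 D=4
Draw 1: a1=1.744, a2=0.704, a3=0.528, a4=1.632, a0=4.608; τ=−ln(0.9791)/4.608=0.005 → t=0.005; u2·a0=0.1734·4.608=0.799 ≤ a1=1.744 → R1 fires; X=4 P=11 Y=2 D=3
Draw 2: a1=1.308, a2=0.528, a3=0.528, a4=1.224, a0=3.588; τ=−ln(0.8364)/3.588=0.050 → t=0.054; u2·a0=0.1062·3.588=0.381 ≤ a1=1.308 → R1 fires; X=4 P=13 Y=2 D=2
Draw 3: a1=0.872, a2=0.352, a3=0.528, a4=0.816, a0=2.568; τ=−ln(0.9925)/2.568=0.003 → t=0.057; u2·a0=0.4221·2.568=1.084; a1=0.872 < 1.084 ≤ a1+a2=1.224 → R2 fires; X=4 P=14 Y=3 D=1
Draw 4: a1=0.436, a2=0.176, a3=0.792, a4=0.408, a0=1.812; τ=−ln(0.3270)/1.812=0.617 → t=0.674; u2·a0=0.0260·1.812=0.047 ≤ a1=0.436 → R1 fires; X=4 P=16 Y=3 D=0
Draw 5: a1=0.000, a2=0.000, a3=0.792, a4=0.000, a0=0.792; τ=−ln(0.1926)/0.792=2.080 → t=2.754; u2·a0=0.4343·0.792=0.344; a1+a2=0.000 < 0.344 ≤ a1+…+a3=0.792 → R3 fires; X=4 P=18 Y=3 D=0
Draw 6: a1=0.000, a2=0.000, a3=0.792, a4=0.000, a0=0.792; τ=−ln(0.4568)/0.792=0.989 → t=3.743; u2·a0=0.3627·0.792=0.287; a1+a2=0.000 < 0.287 ≤ a1+…+a3=0.792 → R3 fires; X=4 P=20 Y=3 D=0
Draw 7: a1=0.000, a2=0.000, a3=0.792, a4=0.000, a0=0.792; τ=−ln(0.9824)/0.792=0.022 → t=3.766; u2·a0=0.4774·0.792=0.378; a1+a2=0.000 < 0.378 ≤ a1+…+a3=0.792 → R3 fires; X=4 P=22 Y=3 D=0
Draw 8: a1=0.000, a2=0.000, a3=0.792, a4=0.000, a0=0.792; τ=−ln(0.8677)/0.792=0.179 → t=3.945; u2·a0=0.5953·0.792=0.471; a1+a2=0.000 < 0.471 ≤ a1+…+a3=0.792 → R3 fires; X=4 P=24 Y=3 D=0
Draw 9: a1=0.000, a2=0.000, a3=0.792, a4=0.000, a0=0.792; τ=−ln(0.1594)/0.792=2.319 → t=6.263; u2·a0=0.9238·0.792=0.732; a1+a2=0.000 < 0.732 ≤ a1+…+a3=0.792 → R3 fires; X=4 P=26 Y=3 D=0
Draw 10: a1=0.000, a2=0.000, a3=0.792, a4=0.000, a0=0.792; τ=−ln(0.1381)/0.792=2.500 → t=8.763; u2·a0=0.6997·0.792=0.554; a1+a2=0.000 < 0.554 ≤ a1+…+a3=0.792 → R3 fires; X=4 P=28 Y=3 D=0
Draw 11: a1=0.000, a2=0.000, a3=0.792, a4=0.000, a0=0.792; τ=−ln(0.7987)/0.792=0.284 → t=9.047; u2·a0=0.0906·0.792=0.072; a1+a2=0.000 < 0.072 ≤ a1+…+a3=0.792 → R3 fires; X=4 P=30 Y=3 D=0
Draw 12: a1=0.000, a2=0.000, a3=0.792, a4=0.000, a0=0.792; τ=−ln(0.6741)/0.792=0.498 → t=9.545 > T=9.23: stop.
At T=9.23: X=4 P=30 Y=3 D=0; the largest is P.

Dominant species at T: P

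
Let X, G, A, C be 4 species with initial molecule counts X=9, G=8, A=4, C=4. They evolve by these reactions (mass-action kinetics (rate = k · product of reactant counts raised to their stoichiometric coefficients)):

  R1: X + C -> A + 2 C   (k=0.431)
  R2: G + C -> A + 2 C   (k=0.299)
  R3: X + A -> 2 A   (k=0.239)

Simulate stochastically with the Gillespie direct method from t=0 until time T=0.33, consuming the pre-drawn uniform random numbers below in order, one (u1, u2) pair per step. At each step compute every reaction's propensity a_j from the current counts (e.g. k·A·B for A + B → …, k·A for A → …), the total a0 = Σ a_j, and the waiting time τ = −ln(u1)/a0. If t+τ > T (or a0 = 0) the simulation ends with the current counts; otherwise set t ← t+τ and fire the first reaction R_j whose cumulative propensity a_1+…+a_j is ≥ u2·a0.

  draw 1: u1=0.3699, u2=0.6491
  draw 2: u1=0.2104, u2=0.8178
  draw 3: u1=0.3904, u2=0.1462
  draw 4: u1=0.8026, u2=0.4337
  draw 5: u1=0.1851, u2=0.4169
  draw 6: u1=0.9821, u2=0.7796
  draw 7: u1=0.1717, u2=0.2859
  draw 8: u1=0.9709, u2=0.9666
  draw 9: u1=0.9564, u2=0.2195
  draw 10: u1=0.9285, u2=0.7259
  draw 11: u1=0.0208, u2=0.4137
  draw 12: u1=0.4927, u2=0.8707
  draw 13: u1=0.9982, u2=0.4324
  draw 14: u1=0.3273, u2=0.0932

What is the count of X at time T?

t=0.000: X=9 G=8 A=4 C=4
Draw 1: a1=15.516, a2=9.568, a3=8.604, a0=33.688; τ=−ln(0.3699)/33.688=0.030 → t=0.030; u2·a0=0.6491·33.688=21.867; a1=15.516 < 21.867 ≤ a1+a2=25.084 → R2 fires; X=9 G=7 A=5 C=5
Draw 2: a1=19.395, a2=10.465, a3=10.755, a0=40.615; τ=−ln(0.2104)/40.615=0.038 → t=0.068; u2·a0=0.8178·40.615=33.215; a1+a2=29.860 < 33.215 ≤ a1+…+a3=40.615 → R3 fires; X=8 G=7 A=6 C=5
Draw 3: a1=17.240, a2=10.465, a3=11.472, a0=39.177; τ=−ln(0.3904)/39.177=0.024 → t=0.092; u2·a0=0.1462·39.177=5.728 ≤ a1=17.240 → R1 fires; X=7 G=7 A=7 C=6
Draw 4: a1=18.102, a2=12.558, a3=11.711, a0=42.371; τ=−ln(0.8026)/42.371=0.005 → t=0.097; u2·a0=0.4337·42.371=18.376; a1=18.102 < 18.376 ≤ a1+a2=30.660 → R2 fires; X=7 G=6 A=8 C=7
Draw 5: a1=21.119, a2=12.558, a3=13.384, a0=47.061; τ=−ln(0.1851)/47.061=0.036 → t=0.133; u2·a0=0.4169·47.061=19.620 ≤ a1=21.119 → R1 fires; X=6 G=6 A=9 C=8
Draw 6: a1=20.688, a2=14.352, a3=12.906, a0=47.946; τ=−ln(0.9821)/47.946=0.000 → t=0.133; u2·a0=0.7796·47.946=37.379; a1+a2=35.040 < 37.379 ≤ a1+…+a3=47.946 → R3 fires; X=5 G=6 A=10 C=8
Draw 7: a1=17.240, a2=14.352, a3=11.950, a0=43.542; τ=−ln(0.1717)/43.542=0.040 → t=0.174; u2·a0=0.2859·43.542=12.449 ≤ a1=17.240 → R1 fires; X=4 G=6 A=11 C=9
Draw 8: a1=15.516, a2=16.146, a3=10.516, a0=42.178; τ=−ln(0.9709)/42.178=0.001 → t=0.174; u2·a0=0.9666·42.178=40.769; a1+a2=31.662 < 40.769 ≤ a1+…+a3=42.178 → R3 fires; X=3 G=6 A=12 C=9
Draw 9: a1=11.637, a2=16.146, a3=8.604, a0=36.387; τ=−ln(0.9564)/36.387=0.001 → t=0.176; u2·a0=0.2195·36.387=7.987 ≤ a1=11.637 → R1 fires; X=2 G=6 A=13 C=10
Draw 10: a1=8.620, a2=17.940, a3=6.214, a0=32.774; τ=−ln(0.9285)/32.774=0.002 → t=0.178; u2·a0=0.7259·32.774=23.791; a1=8.620 < 23.791 ≤ a1+a2=26.560 → R2 fires; X=2 G=5 A=14 C=11
Draw 11: a1=9.482, a2=16.445, a3=6.692, a0=32.619; τ=−ln(0.0208)/32.619=0.119 → t=0.297; u2·a0=0.4137·32.619=13.494; a1=9.482 < 13.494 ≤ a1+a2=25.927 → R2 fires; X=2 G=4 A=15 C=12
Draw 12: a1=10.344, a2=14.352, a3=7.170, a0=31.866; τ=−ln(0.4927)/31.866=0.022 → t=0.319; u2·a0=0.8707·31.866=27.746; a1+a2=24.696 < 27.746 ≤ a1+…+a3=31.866 → R3 fires; X=1 G=4 A=16 C=12
Draw 13: a1=5.172, a2=14.352, a3=3.824, a0=23.348; τ=−ln(0.9982)/23.348=0.000 → t=0.319; u2·a0=0.4324·23.348=10.096; a1=5.172 < 10.096 ≤ a1+a2=19.524 → R2 fires; X=1 G=3 A=17 C=13
Draw 14: a1=5.603, a2=11.661, a3=4.063, a0=21.327; τ=−ln(0.3273)/21.327=0.052 → t=0.371 > T=0.33: stop.
Read off X at T=0.33: 1

X at T = 1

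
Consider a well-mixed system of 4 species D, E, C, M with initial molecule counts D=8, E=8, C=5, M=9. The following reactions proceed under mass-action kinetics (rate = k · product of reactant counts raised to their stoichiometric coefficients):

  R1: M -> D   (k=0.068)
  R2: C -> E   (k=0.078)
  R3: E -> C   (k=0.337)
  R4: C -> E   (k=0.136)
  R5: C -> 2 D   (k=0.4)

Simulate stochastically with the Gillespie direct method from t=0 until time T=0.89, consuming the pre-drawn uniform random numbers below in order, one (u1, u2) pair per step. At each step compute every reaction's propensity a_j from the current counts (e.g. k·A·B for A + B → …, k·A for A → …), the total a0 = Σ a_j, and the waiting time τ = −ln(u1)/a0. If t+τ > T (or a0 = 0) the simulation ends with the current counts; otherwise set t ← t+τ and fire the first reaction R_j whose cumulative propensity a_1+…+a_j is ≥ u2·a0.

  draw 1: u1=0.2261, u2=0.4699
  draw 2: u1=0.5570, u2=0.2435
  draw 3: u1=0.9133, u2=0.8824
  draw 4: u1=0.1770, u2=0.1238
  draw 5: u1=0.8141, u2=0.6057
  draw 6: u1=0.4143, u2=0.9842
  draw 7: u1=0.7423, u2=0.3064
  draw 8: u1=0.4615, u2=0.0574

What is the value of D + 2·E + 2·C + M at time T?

Value at T = 43

Check how each reaction changes W = D + 2·E + 2·C + M (weight of products minus weight of reactants):
R1: M -> D: (1·1) − (1·1) = 1 − 1 = 0
R2: C -> E: (2·1) − (2·1) = 2 − 2 = 0
R3: E -> C: (2·1) − (2·1) = 2 − 2 = 0
R4: C -> E: (2·1) − (2·1) = 2 − 2 = 0
R5: C -> 2 D: (1·2) − (2·1) = 2 − 2 = 0
Every reaction leaves W unchanged, so W is conserved and no simulation is needed: W(T) = W(0) = 8 + 2·8 + 2·5 + 9 = 43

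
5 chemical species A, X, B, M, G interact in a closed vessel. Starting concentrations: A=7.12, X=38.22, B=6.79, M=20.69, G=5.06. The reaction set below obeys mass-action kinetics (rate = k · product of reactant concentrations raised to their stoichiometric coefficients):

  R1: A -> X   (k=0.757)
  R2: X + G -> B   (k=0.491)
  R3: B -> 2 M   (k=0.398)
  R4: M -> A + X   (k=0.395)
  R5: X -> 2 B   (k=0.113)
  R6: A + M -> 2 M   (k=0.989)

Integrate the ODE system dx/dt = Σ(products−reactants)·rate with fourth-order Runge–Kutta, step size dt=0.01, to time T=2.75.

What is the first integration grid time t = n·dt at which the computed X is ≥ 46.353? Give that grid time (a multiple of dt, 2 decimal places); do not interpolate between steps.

RK4 with dt=0.01: 275 steps to T=2.75. Trajectory (selected grid times):
t=0.00: A=7.12 X=38.22 B=6.79 M=20.69 G=5.06
t=0.31: A=0.39 X=35.63 B=12.88 M=29.96 G=0.02
t=0.61: A=0.39 X=38.18 B=13.81 M=33.06 G=0.00
t=0.92: A=0.39 X=41.14 B=14.82 M=36.50 G=0.00
t=1.22: A=0.39 X=44.31 B=15.88 M=40.07 G=0.00
t=1.39: A=0.39 X=46.26 B=16.53 M=42.21 G=0.00
t=1.40: A=0.39 X=46.37 B=16.57 M=42.34 G=0.00
t=1.53: A=0.39 X=47.94 B=17.08 M=44.05 G=0.00
t=1.83: A=0.39 X=51.80 B=18.35 M=48.18 G=0.00
t=2.14: A=0.39 X=56.18 B=19.78 M=52.79 G=0.00
t=2.44: A=0.39 X=60.82 B=21.29 M=57.60 G=0.00
t=2.75: A=0.39 X=66.07 B=23.00 M=62.97 G=0.00
X(1.39)=46.255 < 46.353 but X(1.40)=46.373 ≥ 46.353, so the first grid time is t=1.40.

Threshold first reached at t = 1.40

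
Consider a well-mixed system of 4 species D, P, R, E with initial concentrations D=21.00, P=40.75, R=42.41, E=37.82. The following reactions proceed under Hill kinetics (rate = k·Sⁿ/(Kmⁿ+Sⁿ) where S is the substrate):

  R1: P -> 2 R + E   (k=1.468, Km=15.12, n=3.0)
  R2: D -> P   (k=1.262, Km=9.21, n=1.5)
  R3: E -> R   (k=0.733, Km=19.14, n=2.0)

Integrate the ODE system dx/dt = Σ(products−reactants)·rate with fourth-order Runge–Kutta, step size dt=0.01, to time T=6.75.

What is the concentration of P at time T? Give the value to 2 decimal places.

RK4 with dt=0.01: 675 steps to T=6.75. Trajectory (selected grid times):
t=0.00: D=21.00 P=40.75 R=42.41 E=37.82
t=0.75: D=20.27 P=40.43 R=44.94 E=38.43
t=1.50: D=19.55 P=40.11 R=47.48 E=39.03
t=2.25: D=18.84 P=39.77 R=50.01 E=39.63
t=3.00: D=18.14 P=39.43 R=52.54 E=40.23
t=3.75: D=17.45 P=39.08 R=55.07 E=40.82
t=4.50: D=16.77 P=38.72 R=57.61 E=41.41
t=5.25: D=16.11 P=38.35 R=60.14 E=41.99
t=6.00: D=15.45 P=37.96 R=62.67 E=42.57
t=6.75: D=14.81 P=37.57 R=65.19 E=43.15
Read off P at T=6.75: 37.57

P at T = 37.57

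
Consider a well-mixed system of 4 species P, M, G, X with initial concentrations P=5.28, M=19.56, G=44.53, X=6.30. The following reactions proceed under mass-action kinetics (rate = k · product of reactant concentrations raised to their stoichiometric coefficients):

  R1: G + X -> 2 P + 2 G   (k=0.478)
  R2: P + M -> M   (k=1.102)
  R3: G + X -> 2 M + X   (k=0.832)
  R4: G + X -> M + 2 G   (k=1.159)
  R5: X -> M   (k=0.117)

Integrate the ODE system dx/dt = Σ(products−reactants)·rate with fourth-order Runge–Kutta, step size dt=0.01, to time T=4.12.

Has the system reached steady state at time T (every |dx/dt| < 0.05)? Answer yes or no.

Steady state at T: yes

RK4 with dt=0.01: 412 steps to T=4.12. Trajectory (selected grid times):
t=0.00: P=5.28 M=19.56 G=44.53 X=6.30
t=0.46: P=0.00 M=30.42 G=47.62 X=0.00
t=0.92: P=0.00 M=30.42 G=47.62 X=0.00
t=1.37: P=0.00 M=30.42 G=47.62 X=0.00
t=1.83: P=0.00 M=30.42 G=47.62 X=0.00
t=2.29: P=0.00 M=30.42 G=47.62 X=0.00
t=2.75: P=0.00 M=30.42 G=47.62 X=0.00
t=3.20: P=0.00 M=30.42 G=47.62 X=0.00
t=3.66: P=0.00 M=30.42 G=47.62 X=0.00
t=4.12: P=0.00 M=30.42 G=47.62 X=0.00
Rates at T: R1=0.0000, R2=0.0000, R3=0.0000, R4=0.0000, R5=0.0000
dx/dt at T (Σ net stoichiometry × rate): P=-0.0000, M=+0.0000, G=+0.0000, X=-0.0000
Largest |dx/dt| is |-0.0000| (P) < 0.05 → steady.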